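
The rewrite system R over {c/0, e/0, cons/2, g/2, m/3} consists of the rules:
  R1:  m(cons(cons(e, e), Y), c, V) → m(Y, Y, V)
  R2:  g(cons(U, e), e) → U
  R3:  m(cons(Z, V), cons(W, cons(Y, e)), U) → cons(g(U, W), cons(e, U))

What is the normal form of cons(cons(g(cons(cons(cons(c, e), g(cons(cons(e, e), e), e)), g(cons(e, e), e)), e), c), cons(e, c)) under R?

1. cons(cons(g(cons(cons(cons(c, e), g(cons(cons(e, e), e), e)), g(cons(e, e), e)), e), c), cons(e, c))  →  cons(cons(g(cons(cons(cons(c, e), cons(e, e)), g(cons(e, e), e)), e), c), cons(e, c))   [R2 at 1.1.1.1.2]
2. cons(cons(g(cons(cons(cons(c, e), cons(e, e)), g(cons(e, e), e)), e), c), cons(e, c))  →  cons(cons(g(cons(cons(cons(c, e), cons(e, e)), e), e), c), cons(e, c))   [R2 at 1.1.1.2]
3. cons(cons(g(cons(cons(cons(c, e), cons(e, e)), e), e), c), cons(e, c))  →  cons(cons(cons(cons(c, e), cons(e, e)), c), cons(e, c))   [R2 at 1.1]

cons(cons(cons(cons(c, e), cons(e, e)), c), cons(e, c))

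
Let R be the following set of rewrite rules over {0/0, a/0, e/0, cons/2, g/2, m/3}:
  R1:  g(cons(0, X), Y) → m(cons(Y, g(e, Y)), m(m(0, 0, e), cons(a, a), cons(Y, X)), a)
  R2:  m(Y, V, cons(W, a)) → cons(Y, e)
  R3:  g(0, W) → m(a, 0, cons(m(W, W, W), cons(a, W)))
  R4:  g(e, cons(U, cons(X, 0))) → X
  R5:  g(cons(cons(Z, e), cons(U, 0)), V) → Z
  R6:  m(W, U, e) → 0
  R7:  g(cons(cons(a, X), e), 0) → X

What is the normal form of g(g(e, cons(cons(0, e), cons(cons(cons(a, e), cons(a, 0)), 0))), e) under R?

a

1. g(g(e, cons(cons(0, e), cons(cons(cons(a, e), cons(a, 0)), 0))), e)  →  g(cons(cons(a, e), cons(a, 0)), e)   [R4 at 1]
2. g(cons(cons(a, e), cons(a, 0)), e)  →  a   [R5 at ε]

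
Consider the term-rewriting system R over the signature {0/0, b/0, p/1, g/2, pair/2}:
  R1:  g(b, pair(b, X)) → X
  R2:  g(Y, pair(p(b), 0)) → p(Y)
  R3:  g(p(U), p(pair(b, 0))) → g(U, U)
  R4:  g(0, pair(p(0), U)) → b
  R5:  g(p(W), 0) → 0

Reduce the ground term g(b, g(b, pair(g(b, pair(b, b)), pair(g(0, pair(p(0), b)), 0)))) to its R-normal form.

1. g(b, g(b, pair(g(b, pair(b, b)), pair(g(0, pair(p(0), b)), 0))))  →  g(b, g(b, pair(b, pair(g(0, pair(p(0), b)), 0))))   [R1 at 2.2.1]
2. g(b, g(b, pair(b, pair(g(0, pair(p(0), b)), 0))))  →  g(b, pair(g(0, pair(p(0), b)), 0))   [R1 at 2]
3. g(b, pair(g(0, pair(p(0), b)), 0))  →  g(b, pair(b, 0))   [R4 at 2.1]
4. g(b, pair(b, 0))  →  0   [R1 at ε]

0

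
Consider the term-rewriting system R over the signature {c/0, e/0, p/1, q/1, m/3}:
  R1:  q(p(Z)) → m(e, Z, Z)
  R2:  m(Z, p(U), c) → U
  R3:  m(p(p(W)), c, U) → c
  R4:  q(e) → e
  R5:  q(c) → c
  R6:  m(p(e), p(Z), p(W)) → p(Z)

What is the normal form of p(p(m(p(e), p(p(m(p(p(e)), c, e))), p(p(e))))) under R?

p(p(p(p(c))))

1. p(p(m(p(e), p(p(m(p(p(e)), c, e))), p(p(e)))))  →  p(p(p(p(m(p(p(e)), c, e)))))   [R6 at 1.1]
2. p(p(p(p(m(p(p(e)), c, e)))))  →  p(p(p(p(c))))   [R3 at 1.1.1.1]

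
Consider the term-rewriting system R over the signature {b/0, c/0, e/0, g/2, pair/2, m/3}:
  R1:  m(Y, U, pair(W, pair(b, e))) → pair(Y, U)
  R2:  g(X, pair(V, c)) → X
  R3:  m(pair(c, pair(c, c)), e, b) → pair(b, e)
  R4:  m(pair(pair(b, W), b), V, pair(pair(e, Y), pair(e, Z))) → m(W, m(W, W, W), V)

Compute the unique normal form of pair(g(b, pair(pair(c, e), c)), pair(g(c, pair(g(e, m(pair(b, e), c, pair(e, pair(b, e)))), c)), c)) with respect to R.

pair(b, pair(c, c))

1. pair(g(b, pair(pair(c, e), c)), pair(g(c, pair(g(e, m(pair(b, e), c, pair(e, pair(b, e)))), c)), c))  →  pair(b, pair(g(c, pair(g(e, m(pair(b, e), c, pair(e, pair(b, e)))), c)), c))   [R2 at 1]
2. pair(b, pair(g(c, pair(g(e, m(pair(b, e), c, pair(e, pair(b, e)))), c)), c))  →  pair(b, pair(c, c))   [R2 at 2.1]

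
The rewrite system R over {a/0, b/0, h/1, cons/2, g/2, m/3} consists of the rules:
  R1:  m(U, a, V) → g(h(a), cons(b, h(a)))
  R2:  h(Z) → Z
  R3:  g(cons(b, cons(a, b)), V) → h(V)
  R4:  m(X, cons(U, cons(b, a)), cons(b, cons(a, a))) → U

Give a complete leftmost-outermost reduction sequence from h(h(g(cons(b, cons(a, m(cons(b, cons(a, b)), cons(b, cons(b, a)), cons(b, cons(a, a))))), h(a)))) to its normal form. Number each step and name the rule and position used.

a

1. h(h(g(cons(b, cons(a, m(cons(b, cons(a, b)), cons(b, cons(b, a)), cons(b, cons(a, a))))), h(a))))  →  h(g(cons(b, cons(a, m(cons(b, cons(a, b)), cons(b, cons(b, a)), cons(b, cons(a, a))))), h(a)))   [R2 at ε]
2. h(g(cons(b, cons(a, m(cons(b, cons(a, b)), cons(b, cons(b, a)), cons(b, cons(a, a))))), h(a)))  →  g(cons(b, cons(a, m(cons(b, cons(a, b)), cons(b, cons(b, a)), cons(b, cons(a, a))))), h(a))   [R2 at ε]
3. g(cons(b, cons(a, m(cons(b, cons(a, b)), cons(b, cons(b, a)), cons(b, cons(a, a))))), h(a))  →  g(cons(b, cons(a, b)), h(a))   [R4 at 1.2.2]
4. g(cons(b, cons(a, b)), h(a))  →  h(h(a))   [R3 at ε]
5. h(h(a))  →  h(a)   [R2 at ε]
6. h(a)  →  a   [R2 at ε]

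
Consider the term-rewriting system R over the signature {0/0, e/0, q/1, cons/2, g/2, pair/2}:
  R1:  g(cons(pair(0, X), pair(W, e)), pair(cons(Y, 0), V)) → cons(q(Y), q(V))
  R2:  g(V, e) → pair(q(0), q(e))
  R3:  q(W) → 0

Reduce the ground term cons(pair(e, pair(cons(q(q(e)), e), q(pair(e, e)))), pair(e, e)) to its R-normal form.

1. cons(pair(e, pair(cons(q(q(e)), e), q(pair(e, e)))), pair(e, e))  →  cons(pair(e, pair(cons(0, e), q(pair(e, e)))), pair(e, e))   [R3 at 1.2.1.1]
2. cons(pair(e, pair(cons(0, e), q(pair(e, e)))), pair(e, e))  →  cons(pair(e, pair(cons(0, e), 0)), pair(e, e))   [R3 at 1.2.2]

cons(pair(e, pair(cons(0, e), 0)), pair(e, e))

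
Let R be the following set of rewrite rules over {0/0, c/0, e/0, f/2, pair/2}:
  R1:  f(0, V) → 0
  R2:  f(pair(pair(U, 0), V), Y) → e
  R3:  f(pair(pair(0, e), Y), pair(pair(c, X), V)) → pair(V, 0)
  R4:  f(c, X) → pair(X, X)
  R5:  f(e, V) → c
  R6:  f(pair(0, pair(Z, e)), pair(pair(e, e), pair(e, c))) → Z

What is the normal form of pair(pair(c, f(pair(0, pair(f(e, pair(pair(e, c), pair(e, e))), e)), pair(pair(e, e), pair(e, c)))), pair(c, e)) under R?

pair(pair(c, c), pair(c, e))

1. pair(pair(c, f(pair(0, pair(f(e, pair(pair(e, c), pair(e, e))), e)), pair(pair(e, e), pair(e, c)))), pair(c, e))  →  pair(pair(c, f(e, pair(pair(e, c), pair(e, e)))), pair(c, e))   [R6 at 1.2]
2. pair(pair(c, f(e, pair(pair(e, c), pair(e, e)))), pair(c, e))  →  pair(pair(c, c), pair(c, e))   [R5 at 1.2]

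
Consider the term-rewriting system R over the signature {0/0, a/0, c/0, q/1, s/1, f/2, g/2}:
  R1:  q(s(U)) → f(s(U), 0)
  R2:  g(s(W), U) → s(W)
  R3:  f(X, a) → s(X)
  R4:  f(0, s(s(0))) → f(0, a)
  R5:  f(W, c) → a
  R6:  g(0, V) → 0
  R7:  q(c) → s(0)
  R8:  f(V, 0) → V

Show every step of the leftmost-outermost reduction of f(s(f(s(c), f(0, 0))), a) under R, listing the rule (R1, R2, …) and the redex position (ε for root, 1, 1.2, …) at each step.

1. f(s(f(s(c), f(0, 0))), a)  →  s(s(f(s(c), f(0, 0))))   [R3 at ε]
2. s(s(f(s(c), f(0, 0))))  →  s(s(f(s(c), 0)))   [R8 at 1.1.2]
3. s(s(f(s(c), 0)))  →  s(s(s(c)))   [R8 at 1.1]

s(s(s(c)))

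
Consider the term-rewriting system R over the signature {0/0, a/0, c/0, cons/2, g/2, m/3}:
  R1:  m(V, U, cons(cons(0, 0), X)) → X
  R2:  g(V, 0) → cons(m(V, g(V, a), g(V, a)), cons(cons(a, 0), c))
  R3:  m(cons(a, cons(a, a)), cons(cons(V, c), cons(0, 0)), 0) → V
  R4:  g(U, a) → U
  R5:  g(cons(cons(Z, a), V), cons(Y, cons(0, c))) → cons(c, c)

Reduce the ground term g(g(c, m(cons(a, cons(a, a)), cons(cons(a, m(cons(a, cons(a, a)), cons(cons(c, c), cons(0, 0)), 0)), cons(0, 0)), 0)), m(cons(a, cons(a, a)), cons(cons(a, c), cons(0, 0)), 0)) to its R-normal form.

c

1. g(g(c, m(cons(a, cons(a, a)), cons(cons(a, m(cons(a, cons(a, a)), cons(cons(c, c), cons(0, 0)), 0)), cons(0, 0)), 0)), m(cons(a, cons(a, a)), cons(cons(a, c), cons(0, 0)), 0))  →  g(g(c, m(cons(a, cons(a, a)), cons(cons(a, c), cons(0, 0)), 0)), m(cons(a, cons(a, a)), cons(cons(a, c), cons(0, 0)), 0))   [R3 at 1.2.2.1.2]
2. g(g(c, m(cons(a, cons(a, a)), cons(cons(a, c), cons(0, 0)), 0)), m(cons(a, cons(a, a)), cons(cons(a, c), cons(0, 0)), 0))  →  g(g(c, a), m(cons(a, cons(a, a)), cons(cons(a, c), cons(0, 0)), 0))   [R3 at 1.2]
3. g(g(c, a), m(cons(a, cons(a, a)), cons(cons(a, c), cons(0, 0)), 0))  →  g(c, m(cons(a, cons(a, a)), cons(cons(a, c), cons(0, 0)), 0))   [R4 at 1]
4. g(c, m(cons(a, cons(a, a)), cons(cons(a, c), cons(0, 0)), 0))  →  g(c, a)   [R3 at 2]
5. g(c, a)  →  c   [R4 at ε]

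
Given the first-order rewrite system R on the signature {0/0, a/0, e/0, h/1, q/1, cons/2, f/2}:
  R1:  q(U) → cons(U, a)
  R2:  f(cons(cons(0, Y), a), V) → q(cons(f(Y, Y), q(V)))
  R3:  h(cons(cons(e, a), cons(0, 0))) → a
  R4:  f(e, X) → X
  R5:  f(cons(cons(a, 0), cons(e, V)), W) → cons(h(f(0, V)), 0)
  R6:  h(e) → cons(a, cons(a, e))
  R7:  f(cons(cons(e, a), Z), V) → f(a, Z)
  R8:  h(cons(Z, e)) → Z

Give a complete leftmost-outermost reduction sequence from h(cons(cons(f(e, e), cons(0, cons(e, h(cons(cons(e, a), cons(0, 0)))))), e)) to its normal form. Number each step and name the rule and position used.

1. h(cons(cons(f(e, e), cons(0, cons(e, h(cons(cons(e, a), cons(0, 0)))))), e))  →  cons(f(e, e), cons(0, cons(e, h(cons(cons(e, a), cons(0, 0))))))   [R8 at ε]
2. cons(f(e, e), cons(0, cons(e, h(cons(cons(e, a), cons(0, 0))))))  →  cons(e, cons(0, cons(e, h(cons(cons(e, a), cons(0, 0))))))   [R4 at 1]
3. cons(e, cons(0, cons(e, h(cons(cons(e, a), cons(0, 0))))))  →  cons(e, cons(0, cons(e, a)))   [R3 at 2.2.2]

cons(e, cons(0, cons(e, a)))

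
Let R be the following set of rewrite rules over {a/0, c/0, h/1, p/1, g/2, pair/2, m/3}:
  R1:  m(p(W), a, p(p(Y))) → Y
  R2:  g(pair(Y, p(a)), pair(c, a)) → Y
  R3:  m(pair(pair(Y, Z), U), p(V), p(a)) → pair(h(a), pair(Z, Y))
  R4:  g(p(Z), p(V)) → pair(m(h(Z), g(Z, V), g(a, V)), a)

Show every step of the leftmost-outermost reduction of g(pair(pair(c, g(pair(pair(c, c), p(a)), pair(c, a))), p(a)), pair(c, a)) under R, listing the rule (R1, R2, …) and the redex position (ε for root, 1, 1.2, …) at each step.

pair(c, pair(c, c))

1. g(pair(pair(c, g(pair(pair(c, c), p(a)), pair(c, a))), p(a)), pair(c, a))  →  pair(c, g(pair(pair(c, c), p(a)), pair(c, a)))   [R2 at ε]
2. pair(c, g(pair(pair(c, c), p(a)), pair(c, a)))  →  pair(c, pair(c, c))   [R2 at 2]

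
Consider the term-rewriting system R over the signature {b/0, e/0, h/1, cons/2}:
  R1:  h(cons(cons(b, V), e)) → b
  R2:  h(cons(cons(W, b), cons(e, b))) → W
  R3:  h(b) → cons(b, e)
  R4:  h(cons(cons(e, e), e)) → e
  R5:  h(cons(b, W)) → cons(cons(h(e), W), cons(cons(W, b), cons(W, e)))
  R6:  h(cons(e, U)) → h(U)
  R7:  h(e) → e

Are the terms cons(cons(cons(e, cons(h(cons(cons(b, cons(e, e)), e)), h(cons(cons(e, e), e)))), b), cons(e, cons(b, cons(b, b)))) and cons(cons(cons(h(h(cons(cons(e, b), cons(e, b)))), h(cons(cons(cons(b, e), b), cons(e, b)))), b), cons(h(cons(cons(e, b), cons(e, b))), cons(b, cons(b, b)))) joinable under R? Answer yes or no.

Reduce t₁ = cons(cons(cons(e, cons(h(cons(cons(b, cons(e, e)), e)), h(cons(cons(e, e), e)))), b), cons(e, cons(b, cons(b, b)))):
1. cons(cons(cons(e, cons(h(cons(cons(b, cons(e, e)), e)), h(cons(cons(e, e), e)))), b), cons(e, cons(b, cons(b, b))))  →  cons(cons(cons(e, cons(b, h(cons(cons(e, e), e)))), b), cons(e, cons(b, cons(b, b))))   [R1 at 1.1.2.1]
2. cons(cons(cons(e, cons(b, h(cons(cons(e, e), e)))), b), cons(e, cons(b, cons(b, b))))  →  cons(cons(cons(e, cons(b, e)), b), cons(e, cons(b, cons(b, b))))   [R4 at 1.1.2.2]

Reduce t₂ = cons(cons(cons(h(h(cons(cons(e, b), cons(e, b)))), h(cons(cons(cons(b, e), b), cons(e, b)))), b), cons(h(cons(cons(e, b), cons(e, b))), cons(b, cons(b, b)))):
1. cons(cons(cons(h(h(cons(cons(e, b), cons(e, b)))), h(cons(cons(cons(b, e), b), cons(e, b)))), b), cons(h(cons(cons(e, b), cons(e, b))), cons(b, cons(b, b))))  →  cons(cons(cons(h(e), h(cons(cons(cons(b, e), b), cons(e, b)))), b), cons(h(cons(cons(e, b), cons(e, b))), cons(b, cons(b, b))))   [R2 at 1.1.1.1]
2. cons(cons(cons(h(e), h(cons(cons(cons(b, e), b), cons(e, b)))), b), cons(h(cons(cons(e, b), cons(e, b))), cons(b, cons(b, b))))  →  cons(cons(cons(e, h(cons(cons(cons(b, e), b), cons(e, b)))), b), cons(h(cons(cons(e, b), cons(e, b))), cons(b, cons(b, b))))   [R7 at 1.1.1]
3. cons(cons(cons(e, h(cons(cons(cons(b, e), b), cons(e, b)))), b), cons(h(cons(cons(e, b), cons(e, b))), cons(b, cons(b, b))))  →  cons(cons(cons(e, cons(b, e)), b), cons(h(cons(cons(e, b), cons(e, b))), cons(b, cons(b, b))))   [R2 at 1.1.2]
4. cons(cons(cons(e, cons(b, e)), b), cons(h(cons(cons(e, b), cons(e, b))), cons(b, cons(b, b))))  →  cons(cons(cons(e, cons(b, e)), b), cons(e, cons(b, cons(b, b))))   [R2 at 2.1]

yes — NF(t₁) = cons(cons(cons(e, cons(b, e)), b), cons(e, cons(b, cons(b, b)))), NF(t₂) = cons(cons(cons(e, cons(b, e)), b), cons(e, cons(b, cons(b, b))))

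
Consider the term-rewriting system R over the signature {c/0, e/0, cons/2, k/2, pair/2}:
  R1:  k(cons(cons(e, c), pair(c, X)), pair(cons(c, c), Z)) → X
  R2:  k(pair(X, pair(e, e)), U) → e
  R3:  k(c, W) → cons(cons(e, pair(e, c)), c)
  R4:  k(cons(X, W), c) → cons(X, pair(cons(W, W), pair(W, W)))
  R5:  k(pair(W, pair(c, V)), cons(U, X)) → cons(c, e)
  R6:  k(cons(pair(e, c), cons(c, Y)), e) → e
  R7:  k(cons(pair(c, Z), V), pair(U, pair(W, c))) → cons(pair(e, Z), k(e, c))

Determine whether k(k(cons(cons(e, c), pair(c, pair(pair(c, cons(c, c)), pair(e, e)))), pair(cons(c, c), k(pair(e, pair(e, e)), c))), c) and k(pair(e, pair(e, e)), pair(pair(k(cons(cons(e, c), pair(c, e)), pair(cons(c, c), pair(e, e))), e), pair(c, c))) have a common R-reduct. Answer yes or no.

Reduce t₁ = k(k(cons(cons(e, c), pair(c, pair(pair(c, cons(c, c)), pair(e, e)))), pair(cons(c, c), k(pair(e, pair(e, e)), c))), c):
1. k(k(cons(cons(e, c), pair(c, pair(pair(c, cons(c, c)), pair(e, e)))), pair(cons(c, c), k(pair(e, pair(e, e)), c))), c)  →  k(pair(pair(c, cons(c, c)), pair(e, e)), c)   [R1 at 1]
2. k(pair(pair(c, cons(c, c)), pair(e, e)), c)  →  e   [R2 at ε]

Reduce t₂ = k(pair(e, pair(e, e)), pair(pair(k(cons(cons(e, c), pair(c, e)), pair(cons(c, c), pair(e, e))), e), pair(c, c))):
1. k(pair(e, pair(e, e)), pair(pair(k(cons(cons(e, c), pair(c, e)), pair(cons(c, c), pair(e, e))), e), pair(c, c)))  →  e   [R2 at ε]

yes — NF(t₁) = e, NF(t₂) = e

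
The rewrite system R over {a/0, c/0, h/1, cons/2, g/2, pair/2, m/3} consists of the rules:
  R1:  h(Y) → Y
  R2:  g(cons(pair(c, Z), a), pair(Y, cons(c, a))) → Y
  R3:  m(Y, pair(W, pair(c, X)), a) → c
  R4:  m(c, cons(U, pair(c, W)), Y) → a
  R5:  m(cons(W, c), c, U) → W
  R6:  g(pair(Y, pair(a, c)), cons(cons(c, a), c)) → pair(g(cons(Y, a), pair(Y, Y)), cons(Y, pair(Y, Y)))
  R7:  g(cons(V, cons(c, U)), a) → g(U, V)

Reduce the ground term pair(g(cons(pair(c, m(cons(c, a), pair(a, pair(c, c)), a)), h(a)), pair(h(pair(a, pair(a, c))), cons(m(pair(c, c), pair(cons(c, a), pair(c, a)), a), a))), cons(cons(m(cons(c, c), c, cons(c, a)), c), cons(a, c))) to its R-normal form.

pair(pair(a, pair(a, c)), cons(cons(c, c), cons(a, c)))

1. pair(g(cons(pair(c, m(cons(c, a), pair(a, pair(c, c)), a)), h(a)), pair(h(pair(a, pair(a, c))), cons(m(pair(c, c), pair(cons(c, a), pair(c, a)), a), a))), cons(cons(m(cons(c, c), c, cons(c, a)), c), cons(a, c)))  →  pair(g(cons(pair(c, c), h(a)), pair(h(pair(a, pair(a, c))), cons(m(pair(c, c), pair(cons(c, a), pair(c, a)), a), a))), cons(cons(m(cons(c, c), c, cons(c, a)), c), cons(a, c)))   [R3 at 1.1.1.2]
2. pair(g(cons(pair(c, c), h(a)), pair(h(pair(a, pair(a, c))), cons(m(pair(c, c), pair(cons(c, a), pair(c, a)), a), a))), cons(cons(m(cons(c, c), c, cons(c, a)), c), cons(a, c)))  →  pair(g(cons(pair(c, c), a), pair(h(pair(a, pair(a, c))), cons(m(pair(c, c), pair(cons(c, a), pair(c, a)), a), a))), cons(cons(m(cons(c, c), c, cons(c, a)), c), cons(a, c)))   [R1 at 1.1.2]
3. pair(g(cons(pair(c, c), a), pair(h(pair(a, pair(a, c))), cons(m(pair(c, c), pair(cons(c, a), pair(c, a)), a), a))), cons(cons(m(cons(c, c), c, cons(c, a)), c), cons(a, c)))  →  pair(g(cons(pair(c, c), a), pair(pair(a, pair(a, c)), cons(m(pair(c, c), pair(cons(c, a), pair(c, a)), a), a))), cons(cons(m(cons(c, c), c, cons(c, a)), c), cons(a, c)))   [R1 at 1.2.1]
4. pair(g(cons(pair(c, c), a), pair(pair(a, pair(a, c)), cons(m(pair(c, c), pair(cons(c, a), pair(c, a)), a), a))), cons(cons(m(cons(c, c), c, cons(c, a)), c), cons(a, c)))  →  pair(g(cons(pair(c, c), a), pair(pair(a, pair(a, c)), cons(c, a))), cons(cons(m(cons(c, c), c, cons(c, a)), c), cons(a, c)))   [R3 at 1.2.2.1]
5. pair(g(cons(pair(c, c), a), pair(pair(a, pair(a, c)), cons(c, a))), cons(cons(m(cons(c, c), c, cons(c, a)), c), cons(a, c)))  →  pair(pair(a, pair(a, c)), cons(cons(m(cons(c, c), c, cons(c, a)), c), cons(a, c)))   [R2 at 1]
6. pair(pair(a, pair(a, c)), cons(cons(m(cons(c, c), c, cons(c, a)), c), cons(a, c)))  →  pair(pair(a, pair(a, c)), cons(cons(c, c), cons(a, c)))   [R5 at 2.1.1]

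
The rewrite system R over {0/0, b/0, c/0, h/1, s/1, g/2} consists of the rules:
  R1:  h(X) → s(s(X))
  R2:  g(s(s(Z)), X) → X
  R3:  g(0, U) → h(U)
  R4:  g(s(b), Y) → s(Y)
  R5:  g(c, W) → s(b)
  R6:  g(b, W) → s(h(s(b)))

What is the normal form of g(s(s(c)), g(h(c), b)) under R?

b

1. g(s(s(c)), g(h(c), b))  →  g(h(c), b)   [R2 at ε]
2. g(h(c), b)  →  g(s(s(c)), b)   [R1 at 1]
3. g(s(s(c)), b)  →  b   [R2 at ε]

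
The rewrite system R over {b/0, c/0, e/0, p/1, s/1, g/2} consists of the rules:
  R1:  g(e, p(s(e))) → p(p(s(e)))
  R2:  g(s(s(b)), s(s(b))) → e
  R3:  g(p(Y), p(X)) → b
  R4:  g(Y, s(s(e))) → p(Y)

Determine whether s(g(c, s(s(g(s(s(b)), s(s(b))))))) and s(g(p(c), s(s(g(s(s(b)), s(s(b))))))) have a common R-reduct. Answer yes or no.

no — NF(t₁) = s(p(c)), NF(t₂) = s(p(p(c)))

Reduce t₁ = s(g(c, s(s(g(s(s(b)), s(s(b))))))):
1. s(g(c, s(s(g(s(s(b)), s(s(b)))))))  →  s(g(c, s(s(e))))   [R2 at 1.2.1.1]
2. s(g(c, s(s(e))))  →  s(p(c))   [R4 at 1]

Reduce t₂ = s(g(p(c), s(s(g(s(s(b)), s(s(b))))))):
1. s(g(p(c), s(s(g(s(s(b)), s(s(b)))))))  →  s(g(p(c), s(s(e))))   [R2 at 1.2.1.1]
2. s(g(p(c), s(s(e))))  →  s(p(p(c)))   [R4 at 1]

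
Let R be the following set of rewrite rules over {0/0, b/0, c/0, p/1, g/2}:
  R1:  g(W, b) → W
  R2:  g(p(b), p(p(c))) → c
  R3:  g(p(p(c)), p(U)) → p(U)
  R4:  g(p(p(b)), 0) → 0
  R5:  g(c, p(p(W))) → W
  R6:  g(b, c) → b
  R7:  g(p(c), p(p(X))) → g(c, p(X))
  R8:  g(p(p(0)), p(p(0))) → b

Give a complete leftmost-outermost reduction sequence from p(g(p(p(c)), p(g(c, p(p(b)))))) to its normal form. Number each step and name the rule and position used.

p(p(b))

1. p(g(p(p(c)), p(g(c, p(p(b))))))  →  p(p(g(c, p(p(b)))))   [R3 at 1]
2. p(p(g(c, p(p(b)))))  →  p(p(b))   [R5 at 1.1]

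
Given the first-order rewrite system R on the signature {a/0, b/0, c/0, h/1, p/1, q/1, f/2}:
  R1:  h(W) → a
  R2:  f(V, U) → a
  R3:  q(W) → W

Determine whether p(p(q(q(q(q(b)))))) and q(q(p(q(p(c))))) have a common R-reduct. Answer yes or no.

no — NF(t₁) = p(p(b)), NF(t₂) = p(p(c))

Reduce t₁ = p(p(q(q(q(q(b)))))):
1. p(p(q(q(q(q(b))))))  →  p(p(q(q(q(b)))))   [R3 at 1.1]
2. p(p(q(q(q(b)))))  →  p(p(q(q(b))))   [R3 at 1.1]
3. p(p(q(q(b))))  →  p(p(q(b)))   [R3 at 1.1]
4. p(p(q(b)))  →  p(p(b))   [R3 at 1.1]

Reduce t₂ = q(q(p(q(p(c))))):
1. q(q(p(q(p(c)))))  →  q(p(q(p(c))))   [R3 at ε]
2. q(p(q(p(c))))  →  p(q(p(c)))   [R3 at ε]
3. p(q(p(c)))  →  p(p(c))   [R3 at 1]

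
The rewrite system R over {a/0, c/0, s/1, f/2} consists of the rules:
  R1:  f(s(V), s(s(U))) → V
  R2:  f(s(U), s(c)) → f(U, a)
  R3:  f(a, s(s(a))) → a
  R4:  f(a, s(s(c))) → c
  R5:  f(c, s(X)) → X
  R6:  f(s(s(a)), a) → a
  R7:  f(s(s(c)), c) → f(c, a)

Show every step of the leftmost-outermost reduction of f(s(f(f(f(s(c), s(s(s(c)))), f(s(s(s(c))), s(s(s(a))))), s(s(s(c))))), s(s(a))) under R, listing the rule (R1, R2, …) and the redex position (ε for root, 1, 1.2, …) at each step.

1. f(s(f(f(f(s(c), s(s(s(c)))), f(s(s(s(c))), s(s(s(a))))), s(s(s(c))))), s(s(a)))  →  f(f(f(s(c), s(s(s(c)))), f(s(s(s(c))), s(s(s(a))))), s(s(s(c))))   [R1 at ε]
2. f(f(f(s(c), s(s(s(c)))), f(s(s(s(c))), s(s(s(a))))), s(s(s(c))))  →  f(f(c, f(s(s(s(c))), s(s(s(a))))), s(s(s(c))))   [R1 at 1.1]
3. f(f(c, f(s(s(s(c))), s(s(s(a))))), s(s(s(c))))  →  f(f(c, s(s(c))), s(s(s(c))))   [R1 at 1.2]
4. f(f(c, s(s(c))), s(s(s(c))))  →  f(s(c), s(s(s(c))))   [R5 at 1]
5. f(s(c), s(s(s(c))))  →  c   [R1 at ε]

c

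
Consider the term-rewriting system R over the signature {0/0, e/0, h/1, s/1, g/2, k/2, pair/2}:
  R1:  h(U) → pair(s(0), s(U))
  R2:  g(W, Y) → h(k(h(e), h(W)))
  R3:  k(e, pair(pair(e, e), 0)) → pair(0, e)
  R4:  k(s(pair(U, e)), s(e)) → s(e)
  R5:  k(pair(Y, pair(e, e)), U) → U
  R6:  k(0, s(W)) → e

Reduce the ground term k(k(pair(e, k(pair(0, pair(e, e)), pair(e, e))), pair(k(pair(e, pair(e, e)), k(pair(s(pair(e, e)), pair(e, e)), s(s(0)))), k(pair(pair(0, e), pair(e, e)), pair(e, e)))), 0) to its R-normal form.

1. k(k(pair(e, k(pair(0, pair(e, e)), pair(e, e))), pair(k(pair(e, pair(e, e)), k(pair(s(pair(e, e)), pair(e, e)), s(s(0)))), k(pair(pair(0, e), pair(e, e)), pair(e, e)))), 0)  →  k(k(pair(e, pair(e, e)), pair(k(pair(e, pair(e, e)), k(pair(s(pair(e, e)), pair(e, e)), s(s(0)))), k(pair(pair(0, e), pair(e, e)), pair(e, e)))), 0)   [R5 at 1.1.2]
2. k(k(pair(e, pair(e, e)), pair(k(pair(e, pair(e, e)), k(pair(s(pair(e, e)), pair(e, e)), s(s(0)))), k(pair(pair(0, e), pair(e, e)), pair(e, e)))), 0)  →  k(pair(k(pair(e, pair(e, e)), k(pair(s(pair(e, e)), pair(e, e)), s(s(0)))), k(pair(pair(0, e), pair(e, e)), pair(e, e))), 0)   [R5 at 1]
3. k(pair(k(pair(e, pair(e, e)), k(pair(s(pair(e, e)), pair(e, e)), s(s(0)))), k(pair(pair(0, e), pair(e, e)), pair(e, e))), 0)  →  k(pair(k(pair(s(pair(e, e)), pair(e, e)), s(s(0))), k(pair(pair(0, e), pair(e, e)), pair(e, e))), 0)   [R5 at 1.1]
4. k(pair(k(pair(s(pair(e, e)), pair(e, e)), s(s(0))), k(pair(pair(0, e), pair(e, e)), pair(e, e))), 0)  →  k(pair(s(s(0)), k(pair(pair(0, e), pair(e, e)), pair(e, e))), 0)   [R5 at 1.1]
5. k(pair(s(s(0)), k(pair(pair(0, e), pair(e, e)), pair(e, e))), 0)  →  k(pair(s(s(0)), pair(e, e)), 0)   [R5 at 1.2]
6. k(pair(s(s(0)), pair(e, e)), 0)  →  0   [R5 at ε]

0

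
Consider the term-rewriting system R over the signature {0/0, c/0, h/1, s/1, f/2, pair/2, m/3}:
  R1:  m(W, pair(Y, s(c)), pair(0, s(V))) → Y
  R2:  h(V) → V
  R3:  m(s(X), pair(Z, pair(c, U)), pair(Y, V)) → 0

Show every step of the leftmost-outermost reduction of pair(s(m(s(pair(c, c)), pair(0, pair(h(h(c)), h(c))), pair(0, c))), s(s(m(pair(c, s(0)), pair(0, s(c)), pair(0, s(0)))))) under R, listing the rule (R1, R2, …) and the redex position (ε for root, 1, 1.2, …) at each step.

pair(s(0), s(s(0)))

1. pair(s(m(s(pair(c, c)), pair(0, pair(h(h(c)), h(c))), pair(0, c))), s(s(m(pair(c, s(0)), pair(0, s(c)), pair(0, s(0))))))  →  pair(s(m(s(pair(c, c)), pair(0, pair(h(c), h(c))), pair(0, c))), s(s(m(pair(c, s(0)), pair(0, s(c)), pair(0, s(0))))))   [R2 at 1.1.2.2.1]
2. pair(s(m(s(pair(c, c)), pair(0, pair(h(c), h(c))), pair(0, c))), s(s(m(pair(c, s(0)), pair(0, s(c)), pair(0, s(0))))))  →  pair(s(m(s(pair(c, c)), pair(0, pair(c, h(c))), pair(0, c))), s(s(m(pair(c, s(0)), pair(0, s(c)), pair(0, s(0))))))   [R2 at 1.1.2.2.1]
3. pair(s(m(s(pair(c, c)), pair(0, pair(c, h(c))), pair(0, c))), s(s(m(pair(c, s(0)), pair(0, s(c)), pair(0, s(0))))))  →  pair(s(0), s(s(m(pair(c, s(0)), pair(0, s(c)), pair(0, s(0))))))   [R3 at 1.1]
4. pair(s(0), s(s(m(pair(c, s(0)), pair(0, s(c)), pair(0, s(0))))))  →  pair(s(0), s(s(0)))   [R1 at 2.1.1]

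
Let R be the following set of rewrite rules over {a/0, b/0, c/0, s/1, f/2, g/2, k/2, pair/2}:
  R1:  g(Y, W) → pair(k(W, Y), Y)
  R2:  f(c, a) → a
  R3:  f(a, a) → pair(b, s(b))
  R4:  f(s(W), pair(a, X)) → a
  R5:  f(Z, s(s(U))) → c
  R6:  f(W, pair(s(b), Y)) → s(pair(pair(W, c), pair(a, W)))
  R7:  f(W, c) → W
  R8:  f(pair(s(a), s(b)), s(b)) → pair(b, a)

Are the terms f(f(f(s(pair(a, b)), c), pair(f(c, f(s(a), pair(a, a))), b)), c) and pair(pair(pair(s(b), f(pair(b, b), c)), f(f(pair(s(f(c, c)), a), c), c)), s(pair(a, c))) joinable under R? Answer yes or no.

no — NF(t₁) = a, NF(t₂) = pair(pair(pair(s(b), pair(b, b)), pair(s(c), a)), s(pair(a, c)))

Reduce t₁ = f(f(f(s(pair(a, b)), c), pair(f(c, f(s(a), pair(a, a))), b)), c):
1. f(f(f(s(pair(a, b)), c), pair(f(c, f(s(a), pair(a, a))), b)), c)  →  f(f(s(pair(a, b)), c), pair(f(c, f(s(a), pair(a, a))), b))   [R7 at ε]
2. f(f(s(pair(a, b)), c), pair(f(c, f(s(a), pair(a, a))), b))  →  f(s(pair(a, b)), pair(f(c, f(s(a), pair(a, a))), b))   [R7 at 1]
3. f(s(pair(a, b)), pair(f(c, f(s(a), pair(a, a))), b))  →  f(s(pair(a, b)), pair(f(c, a), b))   [R4 at 2.1.2]
4. f(s(pair(a, b)), pair(f(c, a), b))  →  f(s(pair(a, b)), pair(a, b))   [R2 at 2.1]
5. f(s(pair(a, b)), pair(a, b))  →  a   [R4 at ε]

Reduce t₂ = pair(pair(pair(s(b), f(pair(b, b), c)), f(f(pair(s(f(c, c)), a), c), c)), s(pair(a, c))):
1. pair(pair(pair(s(b), f(pair(b, b), c)), f(f(pair(s(f(c, c)), a), c), c)), s(pair(a, c)))  →  pair(pair(pair(s(b), pair(b, b)), f(f(pair(s(f(c, c)), a), c), c)), s(pair(a, c)))   [R7 at 1.1.2]
2. pair(pair(pair(s(b), pair(b, b)), f(f(pair(s(f(c, c)), a), c), c)), s(pair(a, c)))  →  pair(pair(pair(s(b), pair(b, b)), f(pair(s(f(c, c)), a), c)), s(pair(a, c)))   [R7 at 1.2]
3. pair(pair(pair(s(b), pair(b, b)), f(pair(s(f(c, c)), a), c)), s(pair(a, c)))  →  pair(pair(pair(s(b), pair(b, b)), pair(s(f(c, c)), a)), s(pair(a, c)))   [R7 at 1.2]
4. pair(pair(pair(s(b), pair(b, b)), pair(s(f(c, c)), a)), s(pair(a, c)))  →  pair(pair(pair(s(b), pair(b, b)), pair(s(c), a)), s(pair(a, c)))   [R7 at 1.2.1.1]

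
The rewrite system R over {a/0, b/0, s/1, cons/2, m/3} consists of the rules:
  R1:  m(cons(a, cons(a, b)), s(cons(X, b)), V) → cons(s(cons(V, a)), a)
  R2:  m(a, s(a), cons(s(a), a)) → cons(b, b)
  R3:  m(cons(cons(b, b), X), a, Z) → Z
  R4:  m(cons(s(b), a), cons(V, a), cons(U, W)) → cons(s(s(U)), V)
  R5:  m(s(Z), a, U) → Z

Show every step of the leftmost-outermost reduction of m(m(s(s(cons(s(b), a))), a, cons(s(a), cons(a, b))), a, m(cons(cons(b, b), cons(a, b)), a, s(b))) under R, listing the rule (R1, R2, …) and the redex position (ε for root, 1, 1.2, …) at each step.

1. m(m(s(s(cons(s(b), a))), a, cons(s(a), cons(a, b))), a, m(cons(cons(b, b), cons(a, b)), a, s(b)))  →  m(s(cons(s(b), a)), a, m(cons(cons(b, b), cons(a, b)), a, s(b)))   [R5 at 1]
2. m(s(cons(s(b), a)), a, m(cons(cons(b, b), cons(a, b)), a, s(b)))  →  cons(s(b), a)   [R5 at ε]

cons(s(b), a)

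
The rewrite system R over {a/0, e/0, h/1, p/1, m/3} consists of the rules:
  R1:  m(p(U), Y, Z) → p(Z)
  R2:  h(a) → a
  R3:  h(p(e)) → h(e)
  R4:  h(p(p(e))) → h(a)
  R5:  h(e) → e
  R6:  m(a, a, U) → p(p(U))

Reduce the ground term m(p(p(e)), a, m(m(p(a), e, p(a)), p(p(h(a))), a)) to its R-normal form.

p(p(a))

1. m(p(p(e)), a, m(m(p(a), e, p(a)), p(p(h(a))), a))  →  p(m(m(p(a), e, p(a)), p(p(h(a))), a))   [R1 at ε]
2. p(m(m(p(a), e, p(a)), p(p(h(a))), a))  →  p(m(p(p(a)), p(p(h(a))), a))   [R1 at 1.1]
3. p(m(p(p(a)), p(p(h(a))), a))  →  p(p(a))   [R1 at 1]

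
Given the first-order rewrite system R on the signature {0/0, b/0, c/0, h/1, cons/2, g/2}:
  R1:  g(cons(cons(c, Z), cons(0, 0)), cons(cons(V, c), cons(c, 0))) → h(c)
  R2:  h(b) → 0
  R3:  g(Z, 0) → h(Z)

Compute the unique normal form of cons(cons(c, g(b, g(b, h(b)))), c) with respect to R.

cons(cons(c, 0), c)

1. cons(cons(c, g(b, g(b, h(b)))), c)  →  cons(cons(c, g(b, g(b, 0))), c)   [R2 at 1.2.2.2]
2. cons(cons(c, g(b, g(b, 0))), c)  →  cons(cons(c, g(b, h(b))), c)   [R3 at 1.2.2]
3. cons(cons(c, g(b, h(b))), c)  →  cons(cons(c, g(b, 0)), c)   [R2 at 1.2.2]
4. cons(cons(c, g(b, 0)), c)  →  cons(cons(c, h(b)), c)   [R3 at 1.2]
5. cons(cons(c, h(b)), c)  →  cons(cons(c, 0), c)   [R2 at 1.2]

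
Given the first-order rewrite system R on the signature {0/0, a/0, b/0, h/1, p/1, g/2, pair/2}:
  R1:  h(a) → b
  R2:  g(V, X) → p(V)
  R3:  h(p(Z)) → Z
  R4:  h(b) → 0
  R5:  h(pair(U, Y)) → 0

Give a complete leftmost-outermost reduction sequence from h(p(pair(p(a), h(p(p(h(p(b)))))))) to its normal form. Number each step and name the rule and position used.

pair(p(a), p(b))

1. h(p(pair(p(a), h(p(p(h(p(b))))))))  →  pair(p(a), h(p(p(h(p(b))))))   [R3 at ε]
2. pair(p(a), h(p(p(h(p(b))))))  →  pair(p(a), p(h(p(b))))   [R3 at 2]
3. pair(p(a), p(h(p(b))))  →  pair(p(a), p(b))   [R3 at 2.1]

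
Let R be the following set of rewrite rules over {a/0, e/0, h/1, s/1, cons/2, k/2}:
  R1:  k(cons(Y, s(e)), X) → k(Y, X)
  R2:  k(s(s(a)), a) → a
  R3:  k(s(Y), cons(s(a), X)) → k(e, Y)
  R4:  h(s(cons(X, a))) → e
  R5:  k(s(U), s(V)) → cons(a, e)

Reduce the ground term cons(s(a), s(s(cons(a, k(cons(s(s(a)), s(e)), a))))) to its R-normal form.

cons(s(a), s(s(cons(a, a))))

1. cons(s(a), s(s(cons(a, k(cons(s(s(a)), s(e)), a)))))  →  cons(s(a), s(s(cons(a, k(s(s(a)), a)))))   [R1 at 2.1.1.2]
2. cons(s(a), s(s(cons(a, k(s(s(a)), a)))))  →  cons(s(a), s(s(cons(a, a))))   [R2 at 2.1.1.2]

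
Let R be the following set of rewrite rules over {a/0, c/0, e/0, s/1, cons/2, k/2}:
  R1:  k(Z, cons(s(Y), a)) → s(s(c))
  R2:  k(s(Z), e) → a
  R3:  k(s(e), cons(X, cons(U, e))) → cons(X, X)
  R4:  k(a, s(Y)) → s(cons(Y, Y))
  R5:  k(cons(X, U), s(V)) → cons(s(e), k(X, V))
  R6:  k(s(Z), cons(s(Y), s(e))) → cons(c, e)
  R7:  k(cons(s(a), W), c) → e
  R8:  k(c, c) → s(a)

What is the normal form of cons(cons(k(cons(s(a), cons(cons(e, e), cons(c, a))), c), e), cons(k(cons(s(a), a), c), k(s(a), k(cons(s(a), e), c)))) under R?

1. cons(cons(k(cons(s(a), cons(cons(e, e), cons(c, a))), c), e), cons(k(cons(s(a), a), c), k(s(a), k(cons(s(a), e), c))))  →  cons(cons(e, e), cons(k(cons(s(a), a), c), k(s(a), k(cons(s(a), e), c))))   [R7 at 1.1]
2. cons(cons(e, e), cons(k(cons(s(a), a), c), k(s(a), k(cons(s(a), e), c))))  →  cons(cons(e, e), cons(e, k(s(a), k(cons(s(a), e), c))))   [R7 at 2.1]
3. cons(cons(e, e), cons(e, k(s(a), k(cons(s(a), e), c))))  →  cons(cons(e, e), cons(e, k(s(a), e)))   [R7 at 2.2.2]
4. cons(cons(e, e), cons(e, k(s(a), e)))  →  cons(cons(e, e), cons(e, a))   [R2 at 2.2]

cons(cons(e, e), cons(e, a))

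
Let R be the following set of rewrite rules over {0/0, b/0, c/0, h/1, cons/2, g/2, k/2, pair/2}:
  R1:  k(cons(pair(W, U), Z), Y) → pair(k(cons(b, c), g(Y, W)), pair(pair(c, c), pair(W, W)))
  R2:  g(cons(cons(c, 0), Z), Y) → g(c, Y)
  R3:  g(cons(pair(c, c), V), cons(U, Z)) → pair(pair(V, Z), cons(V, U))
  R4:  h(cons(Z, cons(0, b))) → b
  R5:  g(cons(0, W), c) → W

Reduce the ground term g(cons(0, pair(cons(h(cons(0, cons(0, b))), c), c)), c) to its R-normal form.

pair(cons(b, c), c)

1. g(cons(0, pair(cons(h(cons(0, cons(0, b))), c), c)), c)  →  pair(cons(h(cons(0, cons(0, b))), c), c)   [R5 at ε]
2. pair(cons(h(cons(0, cons(0, b))), c), c)  →  pair(cons(b, c), c)   [R4 at 1.1]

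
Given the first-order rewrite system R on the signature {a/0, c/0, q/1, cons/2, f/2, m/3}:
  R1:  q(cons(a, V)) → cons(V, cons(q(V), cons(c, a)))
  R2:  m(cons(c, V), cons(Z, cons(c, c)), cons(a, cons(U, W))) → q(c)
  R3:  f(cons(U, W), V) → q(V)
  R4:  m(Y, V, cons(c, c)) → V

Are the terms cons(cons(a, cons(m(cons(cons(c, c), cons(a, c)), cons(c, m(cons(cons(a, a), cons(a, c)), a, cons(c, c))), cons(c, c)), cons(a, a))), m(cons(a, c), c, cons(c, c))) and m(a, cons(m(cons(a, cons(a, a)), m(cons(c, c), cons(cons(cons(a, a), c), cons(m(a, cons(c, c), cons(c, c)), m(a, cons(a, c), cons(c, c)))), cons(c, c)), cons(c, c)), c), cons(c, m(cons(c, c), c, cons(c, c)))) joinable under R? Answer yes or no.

Reduce t₁ = cons(cons(a, cons(m(cons(cons(c, c), cons(a, c)), cons(c, m(cons(cons(a, a), cons(a, c)), a, cons(c, c))), cons(c, c)), cons(a, a))), m(cons(a, c), c, cons(c, c))):
1. cons(cons(a, cons(m(cons(cons(c, c), cons(a, c)), cons(c, m(cons(cons(a, a), cons(a, c)), a, cons(c, c))), cons(c, c)), cons(a, a))), m(cons(a, c), c, cons(c, c)))  →  cons(cons(a, cons(cons(c, m(cons(cons(a, a), cons(a, c)), a, cons(c, c))), cons(a, a))), m(cons(a, c), c, cons(c, c)))   [R4 at 1.2.1]
2. cons(cons(a, cons(cons(c, m(cons(cons(a, a), cons(a, c)), a, cons(c, c))), cons(a, a))), m(cons(a, c), c, cons(c, c)))  →  cons(cons(a, cons(cons(c, a), cons(a, a))), m(cons(a, c), c, cons(c, c)))   [R4 at 1.2.1.2]
3. cons(cons(a, cons(cons(c, a), cons(a, a))), m(cons(a, c), c, cons(c, c)))  →  cons(cons(a, cons(cons(c, a), cons(a, a))), c)   [R4 at 2]

Reduce t₂ = m(a, cons(m(cons(a, cons(a, a)), m(cons(c, c), cons(cons(cons(a, a), c), cons(m(a, cons(c, c), cons(c, c)), m(a, cons(a, c), cons(c, c)))), cons(c, c)), cons(c, c)), c), cons(c, m(cons(c, c), c, cons(c, c)))):
1. m(a, cons(m(cons(a, cons(a, a)), m(cons(c, c), cons(cons(cons(a, a), c), cons(m(a, cons(c, c), cons(c, c)), m(a, cons(a, c), cons(c, c)))), cons(c, c)), cons(c, c)), c), cons(c, m(cons(c, c), c, cons(c, c))))  →  m(a, cons(m(cons(c, c), cons(cons(cons(a, a), c), cons(m(a, cons(c, c), cons(c, c)), m(a, cons(a, c), cons(c, c)))), cons(c, c)), c), cons(c, m(cons(c, c), c, cons(c, c))))   [R4 at 2.1]
2. m(a, cons(m(cons(c, c), cons(cons(cons(a, a), c), cons(m(a, cons(c, c), cons(c, c)), m(a, cons(a, c), cons(c, c)))), cons(c, c)), c), cons(c, m(cons(c, c), c, cons(c, c))))  →  m(a, cons(cons(cons(cons(a, a), c), cons(m(a, cons(c, c), cons(c, c)), m(a, cons(a, c), cons(c, c)))), c), cons(c, m(cons(c, c), c, cons(c, c))))   [R4 at 2.1]
3. m(a, cons(cons(cons(cons(a, a), c), cons(m(a, cons(c, c), cons(c, c)), m(a, cons(a, c), cons(c, c)))), c), cons(c, m(cons(c, c), c, cons(c, c))))  →  m(a, cons(cons(cons(cons(a, a), c), cons(cons(c, c), m(a, cons(a, c), cons(c, c)))), c), cons(c, m(cons(c, c), c, cons(c, c))))   [R4 at 2.1.2.1]
4. m(a, cons(cons(cons(cons(a, a), c), cons(cons(c, c), m(a, cons(a, c), cons(c, c)))), c), cons(c, m(cons(c, c), c, cons(c, c))))  →  m(a, cons(cons(cons(cons(a, a), c), cons(cons(c, c), cons(a, c))), c), cons(c, m(cons(c, c), c, cons(c, c))))   [R4 at 2.1.2.2]
5. m(a, cons(cons(cons(cons(a, a), c), cons(cons(c, c), cons(a, c))), c), cons(c, m(cons(c, c), c, cons(c, c))))  →  m(a, cons(cons(cons(cons(a, a), c), cons(cons(c, c), cons(a, c))), c), cons(c, c))   [R4 at 3.2]
6. m(a, cons(cons(cons(cons(a, a), c), cons(cons(c, c), cons(a, c))), c), cons(c, c))  →  cons(cons(cons(cons(a, a), c), cons(cons(c, c), cons(a, c))), c)   [R4 at ε]

no — NF(t₁) = cons(cons(a, cons(cons(c, a), cons(a, a))), c), NF(t₂) = cons(cons(cons(cons(a, a), c), cons(cons(c, c), cons(a, c))), c)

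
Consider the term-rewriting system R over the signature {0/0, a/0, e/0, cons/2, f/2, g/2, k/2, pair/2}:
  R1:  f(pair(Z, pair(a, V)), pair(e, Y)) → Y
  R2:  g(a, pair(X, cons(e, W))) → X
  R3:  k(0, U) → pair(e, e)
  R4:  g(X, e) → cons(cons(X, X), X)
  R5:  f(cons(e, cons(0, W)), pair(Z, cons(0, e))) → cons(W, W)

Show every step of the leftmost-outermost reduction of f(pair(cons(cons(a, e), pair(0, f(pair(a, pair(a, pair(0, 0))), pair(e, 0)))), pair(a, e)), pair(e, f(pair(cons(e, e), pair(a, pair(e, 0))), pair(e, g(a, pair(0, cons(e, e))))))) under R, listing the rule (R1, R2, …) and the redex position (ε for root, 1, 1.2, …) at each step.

0

1. f(pair(cons(cons(a, e), pair(0, f(pair(a, pair(a, pair(0, 0))), pair(e, 0)))), pair(a, e)), pair(e, f(pair(cons(e, e), pair(a, pair(e, 0))), pair(e, g(a, pair(0, cons(e, e)))))))  →  f(pair(cons(e, e), pair(a, pair(e, 0))), pair(e, g(a, pair(0, cons(e, e)))))   [R1 at ε]
2. f(pair(cons(e, e), pair(a, pair(e, 0))), pair(e, g(a, pair(0, cons(e, e)))))  →  g(a, pair(0, cons(e, e)))   [R1 at ε]
3. g(a, pair(0, cons(e, e)))  →  0   [R2 at ε]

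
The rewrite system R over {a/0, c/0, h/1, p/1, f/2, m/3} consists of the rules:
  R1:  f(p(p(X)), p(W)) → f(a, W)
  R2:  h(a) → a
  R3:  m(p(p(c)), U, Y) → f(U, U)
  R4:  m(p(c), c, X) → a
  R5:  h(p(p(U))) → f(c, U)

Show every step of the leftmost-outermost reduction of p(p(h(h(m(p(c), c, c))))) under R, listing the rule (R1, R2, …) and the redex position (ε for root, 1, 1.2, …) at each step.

1. p(p(h(h(m(p(c), c, c)))))  →  p(p(h(h(a))))   [R4 at 1.1.1.1]
2. p(p(h(h(a))))  →  p(p(h(a)))   [R2 at 1.1.1]
3. p(p(h(a)))  →  p(p(a))   [R2 at 1.1]

p(p(a))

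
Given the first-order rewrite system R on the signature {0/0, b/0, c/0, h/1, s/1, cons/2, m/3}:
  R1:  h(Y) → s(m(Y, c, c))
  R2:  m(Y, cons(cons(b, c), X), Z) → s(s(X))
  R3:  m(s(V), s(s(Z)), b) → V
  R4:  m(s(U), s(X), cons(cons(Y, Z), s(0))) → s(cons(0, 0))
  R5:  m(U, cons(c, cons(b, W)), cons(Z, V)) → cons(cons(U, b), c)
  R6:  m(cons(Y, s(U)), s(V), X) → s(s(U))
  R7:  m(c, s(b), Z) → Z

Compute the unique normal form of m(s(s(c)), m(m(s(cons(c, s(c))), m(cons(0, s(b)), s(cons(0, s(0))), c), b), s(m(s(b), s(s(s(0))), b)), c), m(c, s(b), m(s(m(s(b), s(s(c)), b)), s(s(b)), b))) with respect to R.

s(c)

1. m(s(s(c)), m(m(s(cons(c, s(c))), m(cons(0, s(b)), s(cons(0, s(0))), c), b), s(m(s(b), s(s(s(0))), b)), c), m(c, s(b), m(s(m(s(b), s(s(c)), b)), s(s(b)), b)))  →  m(s(s(c)), m(m(s(cons(c, s(c))), s(s(b)), b), s(m(s(b), s(s(s(0))), b)), c), m(c, s(b), m(s(m(s(b), s(s(c)), b)), s(s(b)), b)))   [R6 at 2.1.2]
2. m(s(s(c)), m(m(s(cons(c, s(c))), s(s(b)), b), s(m(s(b), s(s(s(0))), b)), c), m(c, s(b), m(s(m(s(b), s(s(c)), b)), s(s(b)), b)))  →  m(s(s(c)), m(cons(c, s(c)), s(m(s(b), s(s(s(0))), b)), c), m(c, s(b), m(s(m(s(b), s(s(c)), b)), s(s(b)), b)))   [R3 at 2.1]
3. m(s(s(c)), m(cons(c, s(c)), s(m(s(b), s(s(s(0))), b)), c), m(c, s(b), m(s(m(s(b), s(s(c)), b)), s(s(b)), b)))  →  m(s(s(c)), s(s(c)), m(c, s(b), m(s(m(s(b), s(s(c)), b)), s(s(b)), b)))   [R6 at 2]
4. m(s(s(c)), s(s(c)), m(c, s(b), m(s(m(s(b), s(s(c)), b)), s(s(b)), b)))  →  m(s(s(c)), s(s(c)), m(s(m(s(b), s(s(c)), b)), s(s(b)), b))   [R7 at 3]
5. m(s(s(c)), s(s(c)), m(s(m(s(b), s(s(c)), b)), s(s(b)), b))  →  m(s(s(c)), s(s(c)), m(s(b), s(s(c)), b))   [R3 at 3]
6. m(s(s(c)), s(s(c)), m(s(b), s(s(c)), b))  →  m(s(s(c)), s(s(c)), b)   [R3 at 3]
7. m(s(s(c)), s(s(c)), b)  →  s(c)   [R3 at ε]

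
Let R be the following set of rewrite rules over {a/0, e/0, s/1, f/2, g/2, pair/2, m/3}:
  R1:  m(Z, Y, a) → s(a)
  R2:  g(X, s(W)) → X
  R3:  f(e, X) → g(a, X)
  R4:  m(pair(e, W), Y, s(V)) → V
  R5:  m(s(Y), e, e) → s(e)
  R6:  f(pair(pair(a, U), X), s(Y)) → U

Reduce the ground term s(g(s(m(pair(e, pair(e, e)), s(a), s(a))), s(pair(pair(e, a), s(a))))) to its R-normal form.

1. s(g(s(m(pair(e, pair(e, e)), s(a), s(a))), s(pair(pair(e, a), s(a)))))  →  s(s(m(pair(e, pair(e, e)), s(a), s(a))))   [R2 at 1]
2. s(s(m(pair(e, pair(e, e)), s(a), s(a))))  →  s(s(a))   [R4 at 1.1]

s(s(a))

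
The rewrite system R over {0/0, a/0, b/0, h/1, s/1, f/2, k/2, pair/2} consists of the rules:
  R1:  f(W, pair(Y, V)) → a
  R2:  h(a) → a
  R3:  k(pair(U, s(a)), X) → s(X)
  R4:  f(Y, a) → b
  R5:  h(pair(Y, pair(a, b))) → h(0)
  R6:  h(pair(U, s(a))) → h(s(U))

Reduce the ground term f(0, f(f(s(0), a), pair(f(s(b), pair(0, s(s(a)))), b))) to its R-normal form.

1. f(0, f(f(s(0), a), pair(f(s(b), pair(0, s(s(a)))), b)))  →  f(0, a)   [R1 at 2]
2. f(0, a)  →  b   [R4 at ε]

b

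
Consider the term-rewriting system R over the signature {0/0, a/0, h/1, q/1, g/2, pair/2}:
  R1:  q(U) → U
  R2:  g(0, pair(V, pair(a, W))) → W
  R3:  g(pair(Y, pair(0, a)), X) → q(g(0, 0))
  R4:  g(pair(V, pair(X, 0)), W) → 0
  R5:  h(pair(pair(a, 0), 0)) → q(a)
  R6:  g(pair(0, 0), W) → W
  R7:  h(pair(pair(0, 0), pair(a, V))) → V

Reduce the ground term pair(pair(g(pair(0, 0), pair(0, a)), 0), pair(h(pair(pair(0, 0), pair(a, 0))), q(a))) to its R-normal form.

1. pair(pair(g(pair(0, 0), pair(0, a)), 0), pair(h(pair(pair(0, 0), pair(a, 0))), q(a)))  →  pair(pair(pair(0, a), 0), pair(h(pair(pair(0, 0), pair(a, 0))), q(a)))   [R6 at 1.1]
2. pair(pair(pair(0, a), 0), pair(h(pair(pair(0, 0), pair(a, 0))), q(a)))  →  pair(pair(pair(0, a), 0), pair(0, q(a)))   [R7 at 2.1]
3. pair(pair(pair(0, a), 0), pair(0, q(a)))  →  pair(pair(pair(0, a), 0), pair(0, a))   [R1 at 2.2]

pair(pair(pair(0, a), 0), pair(0, a))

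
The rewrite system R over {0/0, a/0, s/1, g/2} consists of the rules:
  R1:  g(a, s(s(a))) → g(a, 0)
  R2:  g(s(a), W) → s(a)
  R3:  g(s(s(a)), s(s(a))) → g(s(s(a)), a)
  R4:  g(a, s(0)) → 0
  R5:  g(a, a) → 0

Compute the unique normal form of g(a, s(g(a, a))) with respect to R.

0

1. g(a, s(g(a, a)))  →  g(a, s(0))   [R5 at 2.1]
2. g(a, s(0))  →  0   [R4 at ε]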